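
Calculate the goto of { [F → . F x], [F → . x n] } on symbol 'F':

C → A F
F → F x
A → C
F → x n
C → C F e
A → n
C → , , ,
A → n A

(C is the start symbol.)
GOTO(I, 'F') = CLOSURE({ [A → αX.β] : [A → α.Xβ] ∈ I, X = 'F' })

Items with dot before 'F', with the dot advanced:
  [F → . F x] → [F → F . x]
Closure adds nothing (no advanced item has the dot before a non-terminal).

GOTO = { [F → F . x] }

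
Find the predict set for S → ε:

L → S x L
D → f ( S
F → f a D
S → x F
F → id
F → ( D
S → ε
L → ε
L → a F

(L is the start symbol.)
{ $, 'x' }

PREDICT(S → ε) = (FIRST(RHS) \ {ε}) ∪ (FOLLOW(S) if ε ∈ FIRST(RHS), i.e. RHS ⇒* ε)
The right-hand side is ε (FIRST(ε) = { ε }), so the predict set is FOLLOW(S) = { $, 'x' }
PREDICT(S → ε) = { $, 'x' }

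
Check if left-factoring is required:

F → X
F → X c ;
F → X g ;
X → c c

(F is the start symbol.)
Left-factoring is needed when two productions for the same non-terminal
share a common prefix on the right-hand side.

Productions for F:
  F → X
  F → X c ;
  F → X g ;

Found common prefix 'X' in productions for F

Answer: Yes, F has productions with common prefix 'X'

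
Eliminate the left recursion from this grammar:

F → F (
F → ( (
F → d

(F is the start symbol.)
F is directly left-recursive. The standard transformation for
  A → A α₁ | ... | A α_m | β₁ | ... | β_n
is
  A  → β₁ A' | ... | β_n A'
  A' → α₁ A' | ... | α_m A' | ε

F → ( ( becomes F → ( ( F'
F → d becomes F → d F'
F → F ( becomes F' → ( F'
Add F' → ε

Resulting grammar:
F → ( ( F'
F → d F'
F' → ( F'
F' → ε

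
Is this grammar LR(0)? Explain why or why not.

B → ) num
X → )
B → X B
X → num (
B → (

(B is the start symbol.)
No. Shift-reduce conflict between [X → ) .] and [B → ) . num]

A grammar is LR(0) if no state in the canonical LR(0) collection has:
  - both a shift item (dot before a terminal) and a complete item (shift-reduce conflict), or
  - two or more complete items (reduce-reduce conflict; the accept item [B' → B .] counts as a complete item here).

Augment with B' → B and build the canonical LR(0) collection (I0 = CLOSURE({[B' → . B]}), then GOTO on every symbol after a dot until no new states appear). It has 9 states:
  I0: { [B → . (], [B → . ) num], [B → . X B], [B' → . B], [X → . )], [X → . num (] }  — shift
  I1: { [B → ( .] }  — reduce
  I2: { [B → ) . num], [X → ) .] }  — shift, reduce
  I3: { [B' → B .] }  — accept
  I4: { [B → . (], [B → . ) num], [B → . X B], [B → X . B], [X → . )], [X → . num (] }  — shift
  I5: { [X → num . (] }  — shift
  I6: { [X → num ( .] }  — reduce
  I7: { [B → X B .] }  — reduce
  I8: { [B → ) num .] }  — reduce

Conflict in state I2:
  Shift-reduce conflict between [X → ) .] and [B → ) . num]
So the grammar is NOT LR(0).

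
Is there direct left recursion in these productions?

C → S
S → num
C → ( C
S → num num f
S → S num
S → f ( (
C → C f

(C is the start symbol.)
C → S: starts with S
S → num: starts with num
C → ( C: starts with '('
S → num num f: starts with num
S → S num: LEFT RECURSIVE (starts with S)
S → f ( (: starts with f
C → C f: LEFT RECURSIVE (starts with C)

The grammar has direct left recursion on: S, C.

Answer: Yes, S, C are left-recursive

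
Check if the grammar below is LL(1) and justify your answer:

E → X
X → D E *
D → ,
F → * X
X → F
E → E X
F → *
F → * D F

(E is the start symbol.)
Relevant sets:
  FIRST(X) = { '*', ',' }
  FIRST(E) = { '*', ',' }
  FIRST(D) = { ',' }
  FIRST(F) = { '*' }

For E:
  PREDICT(E → X) = { '*', ',' }
  PREDICT(E → E X) = { '*', ',' }
For X:
  PREDICT(X → D E '*') = { ',' }
  PREDICT(X → F) = { '*' }
For F:
  PREDICT(F → '*' X) = { '*' }
  PREDICT(F → '*') = { '*' }
  PREDICT(F → '*' D F) = { '*' }
D has a single production, so nothing to check there.

Conflict found: Predict set conflict for E: { '*', ',' }
The grammar is NOT LL(1).

Answer: No. Predict set conflict for E: { '*', ',' }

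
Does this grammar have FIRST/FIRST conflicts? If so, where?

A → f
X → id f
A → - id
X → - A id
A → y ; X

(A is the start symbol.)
No FIRST/FIRST conflicts.

Productions for A:
  A → f: FIRST = { 'f' }
  A → - id: FIRST = { '-' }
  A → y ; X: FIRST = { 'y' }
Productions for X:
  X → id f: FIRST = { 'id' }
  X → - A id: FIRST = { '-' }

All alternatives of each non-terminal have pairwise disjoint FIRST sets.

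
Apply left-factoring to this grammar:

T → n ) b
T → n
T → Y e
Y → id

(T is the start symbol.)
Left-factoring transforms A → αβ₁ | αβ₂ into A → αA' and A' → β₁ | β₂
(α is the longest common prefix among the alternatives). Repeat until
no nonterminal has two alternatives with a common prefix.

Round 1: T has alternatives sharing prefix 'n'. Introduce T': T → n T'
  Add: T' → ) b
  Add: T' → ε

No remaining common prefixes — done.

Resulting grammar:
T → n T'
T' → ) b
T' → ε
T → Y e
Y → id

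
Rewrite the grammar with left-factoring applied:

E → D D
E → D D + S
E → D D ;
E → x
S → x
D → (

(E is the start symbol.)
Left-factoring transforms A → αβ₁ | αβ₂ into A → αA' and A' → β₁ | β₂
(α is the longest common prefix among the alternatives). Repeat until
no nonterminal has two alternatives with a common prefix.

Round 1: E has alternatives sharing prefix 'D D'. Introduce E': E → D D E'
  Add: E' → ε
  Add: E' → + S
  Add: E' → ;

No remaining common prefixes — done.

Resulting grammar:
E → D D E'
E' → ε
E' → + S
E' → ;
E → x
S → x
D → (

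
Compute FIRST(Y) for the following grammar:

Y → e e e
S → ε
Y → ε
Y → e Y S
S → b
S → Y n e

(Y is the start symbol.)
{ 'e', ε }

To compute FIRST(Y), examine every production with Y on the left-hand side, reading each right-hand side left to right until a non-nullable symbol is reached.

From Y → e e e:
  - e is a terminal: add 'e' and stop
From Y → ε:
  - ε-production, so ε ∈ FIRST(Y)
From Y → e Y S:
  - e is a terminal: add 'e' and stop

Collecting: FIRST(Y) = { 'e', ε }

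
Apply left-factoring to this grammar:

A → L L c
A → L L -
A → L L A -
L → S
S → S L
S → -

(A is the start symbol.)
A → L L A'
A' → c
A' → -
A' → A -
L → S
S → S L
S → -

Left-factoring transforms A → αβ₁ | αβ₂ into A → αA' and A' → β₁ | β₂
(α is the longest common prefix among the alternatives). Repeat until
no nonterminal has two alternatives with a common prefix.

Round 1: A has alternatives sharing prefix 'L L'. Introduce A': A → L L A'
  Add: A' → c
  Add: A' → -
  Add: A' → A -

No remaining common prefixes — done.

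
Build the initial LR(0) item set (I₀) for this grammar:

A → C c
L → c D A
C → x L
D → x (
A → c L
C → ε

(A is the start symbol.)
{ [A → . C c], [A → . c L], [A' → . A], [C → . x L], [C → .] }

First, augment the grammar with A' → A
I₀ = CLOSURE({ [A' → . A] }):
  [A' → . A] has the dot before A: add [A → . C c], [A → . c L]
  [A → . C c] has the dot before C: add [C → . x L], [C → .]
No further items can be added.

I₀ = { [A → . C c], [A → . c L], [A' → . A], [C → . x L], [C → .] }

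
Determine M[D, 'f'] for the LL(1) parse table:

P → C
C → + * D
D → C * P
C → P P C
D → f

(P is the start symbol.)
To find M[D, 'f'], we find productions for D where 'f' is in the predict set (PREDICT(N → α) = (FIRST(α) \ {ε}) ∪ (FOLLOW(N) if α ⇒* ε)).

Relevant sets:
  FIRST(C) = { '+' }

D → C * P: PREDICT = { '+' }
D → f: PREDICT = { 'f' }
  'f' is in predict set, so this production goes in M[D, 'f']

M[D, 'f'] = D → f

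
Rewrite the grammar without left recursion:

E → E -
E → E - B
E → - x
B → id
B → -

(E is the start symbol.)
E → - x E'
E' → - E'
E' → - B E'
E' → ε
B → id
B → -

E is directly left-recursive. The standard transformation for
  A → A α₁ | ... | A α_m | β₁ | ... | β_n
is
  A  → β₁ A' | ... | β_n A'
  A' → α₁ A' | ... | α_m A' | ε

E → - x becomes E → - x E'
E → E - becomes E' → - E'
E → E - B becomes E' → - B E'
Add E' → ε

Productions for other non-terminals are unchanged:
  B → id
  B → -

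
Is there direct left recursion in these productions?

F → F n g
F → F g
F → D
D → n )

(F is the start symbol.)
Yes, F is left-recursive

F → F n g: LEFT RECURSIVE (starts with F)
F → F g: LEFT RECURSIVE (starts with F)
F → D: starts with D
D → n ): starts with n

The grammar has direct left recursion on: F.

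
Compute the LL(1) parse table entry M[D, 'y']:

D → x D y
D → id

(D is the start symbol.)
To find M[D, 'y'], we find productions for D where 'y' is in the predict set (PREDICT(N → α) = (FIRST(α) \ {ε}) ∪ (FOLLOW(N) if α ⇒* ε)).

D → x D y: PREDICT = { 'x' }
D → id: PREDICT = { 'id' }

M[D, 'y'] is empty (no production applies)

Answer: Empty (error entry)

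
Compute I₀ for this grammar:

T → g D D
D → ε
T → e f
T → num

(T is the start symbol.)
First, augment the grammar with T' → T
I₀ = CLOSURE({ [T' → . T] }):
  [T' → . T] has the dot before T: add [T → . g D D], [T → . e f], [T → . num]
No further items can be added.

I₀ = { [T → . e f], [T → . g D D], [T → . num], [T' → . T] }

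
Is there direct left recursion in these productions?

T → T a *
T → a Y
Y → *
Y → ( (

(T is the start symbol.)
T → T a *: LEFT RECURSIVE (starts with T)
T → a Y: starts with a
Y → *: starts with '*'
Y → ( (: starts with '('

The grammar has direct left recursion on: T.

Answer: Yes, T is left-recursive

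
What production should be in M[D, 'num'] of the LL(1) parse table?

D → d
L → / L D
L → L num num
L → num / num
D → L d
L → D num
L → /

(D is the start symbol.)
D → L d

To find M[D, 'num'], we find productions for D where 'num' is in the predict set (PREDICT(N → α) = (FIRST(α) \ {ε}) ∪ (FOLLOW(N) if α ⇒* ε)).

Relevant sets:
  FIRST(L) = { '/', 'd', 'num' }

D → d: PREDICT = { 'd' }
D → L d: PREDICT = { '/', 'd', 'num' }
  'num' is in predict set, so this production goes in M[D, 'num']

M[D, 'num'] = D → L d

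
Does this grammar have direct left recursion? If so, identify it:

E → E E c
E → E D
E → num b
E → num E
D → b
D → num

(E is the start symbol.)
Direct left recursion occurs when N → N α for some non-terminal N (the right-hand side begins with the left-hand side itself).

E → E E c: LEFT RECURSIVE (starts with E)
E → E D: LEFT RECURSIVE (starts with E)
E → num b: starts with num
E → num E: starts with num
D → b: starts with b
D → num: starts with num

The grammar has direct left recursion on: E.

Answer: Yes, E is left-recursive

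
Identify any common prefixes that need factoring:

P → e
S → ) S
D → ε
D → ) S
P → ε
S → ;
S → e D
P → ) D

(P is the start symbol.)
Left-factoring is needed when two productions for the same non-terminal
share a common prefix on the right-hand side.

Productions for P:
  P → e
  P → ε
  P → ) D
Productions for S:
  S → ) S
  S → ;
  S → e D
Productions for D:
  D → ε
  D → ) S

No common prefixes found.

Answer: No, left-factoring is not needed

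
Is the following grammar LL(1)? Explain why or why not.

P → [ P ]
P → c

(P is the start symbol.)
A grammar is LL(1) if for each non-terminal N with multiple productions, the predict sets of those productions are pairwise disjoint, where PREDICT(N → α) = (FIRST(α) \ {ε}) ∪ (FOLLOW(N) if α ⇒* ε).

For P:
  PREDICT(P → '[' P ']') = { '[' }
  PREDICT(P → c) = { 'c' }

All predict sets are disjoint. The grammar IS LL(1).

Answer: Yes, the grammar is LL(1).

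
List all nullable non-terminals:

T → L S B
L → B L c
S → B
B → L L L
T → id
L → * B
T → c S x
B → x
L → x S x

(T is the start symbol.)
None

A non-terminal is nullable if it can derive ε (the empty string): either it has an ε-production, or it has a production whose right-hand side consists entirely of nullable non-terminals.

There are no ε-productions, so no non-terminal can derive ε.
No non-terminals are nullable.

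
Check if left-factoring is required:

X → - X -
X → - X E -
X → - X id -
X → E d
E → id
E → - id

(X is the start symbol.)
Left-factoring is needed when two productions for the same non-terminal
share a common prefix on the right-hand side.

Productions for X:
  X → - X -
  X → - X E -
  X → - X id -
  X → E d
Productions for E:
  E → id
  E → - id

Found common prefix '- X' in productions for X

Answer: Yes, X has productions with common prefix '- X'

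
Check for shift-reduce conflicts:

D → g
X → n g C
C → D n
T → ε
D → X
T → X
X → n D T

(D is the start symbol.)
Yes — I5: [T → .] vs [X → . n D T]; I6: [D → g .] vs [D → . g]

A shift-reduce conflict occurs when an LR(0) state has both:
  - a complete (reduce) item [A → α .] (dot at the end), and
  - a shift item [B → β . c γ] (dot before a terminal).

Augment with D' → D and build the canonical LR(0) collection (I0 = CLOSURE({[D' → . D]}), then GOTO on every symbol after a dot until no new states appear). It has 12 states:
  I0: { [D → . X], [D → . g], [D' → . D], [X → . n D T], [X → . n g C] }  — shift
  I1: { [D' → D .] }  — accept
  I2: { [D → X .] }  — reduce
  I3: { [D → g .] }  — reduce
  I4: { [D → . X], [D → . g], [X → . n D T], [X → . n g C], [X → n . D T], [X → n . g C] }  — shift
  I5: { [T → . X], [T → .], [X → . n D T], [X → . n g C], [X → n D . T] }  — shift, reduce
  I6: { [C → . D n], [D → . X], [D → . g], [D → g .], [X → . n D T], [X → . n g C], [X → n g . C] }  — shift, reduce
  I7: { [X → n g C .] }  — reduce
  I8: { [C → D . n] }  — shift
  I9: { [C → D n .] }  — reduce
  I10: { [X → n D T .] }  — reduce
  I11: { [T → X .] }  — reduce

I5 contains reduce item [T → .] and shift items [X → . n D T], [X → . n g C] — shift-reduce conflict.
I6 contains reduce item [D → g .] and shift items [D → . g], [X → . n D T], [X → . n g C] — shift-reduce conflict.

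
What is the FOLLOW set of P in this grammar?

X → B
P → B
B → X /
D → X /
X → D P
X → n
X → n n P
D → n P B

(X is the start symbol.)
To compute FOLLOW(P), find every occurrence of P on a right-hand side N → α P β: add FIRST(β) \ {ε}, and if β is empty or nullable also add FOLLOW(N). Iterate to a fixed point.

In X → D P: P is at the end, add FOLLOW(X)
In X → n n P: P is at the end, add FOLLOW(X)
In D → n P B: P is followed by B, add FIRST(B) \ {ε} = { 'n' }

The FOLLOW sets referred to above (computed the same way, to a fixed point):
  FOLLOW(X) = { $, '/' }

Taking the union: FOLLOW(P) = { $, '/', 'n' }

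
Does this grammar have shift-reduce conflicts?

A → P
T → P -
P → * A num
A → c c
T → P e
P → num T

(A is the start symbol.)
A shift-reduce conflict occurs when an LR(0) state has both:
  - a complete (reduce) item [A → α .] (dot at the end), and
  - a shift item [B → β . c γ] (dot before a terminal).

Augment with A' → A and build the canonical LR(0) collection (I0 = CLOSURE({[A' → . A]}), then GOTO on every symbol after a dot until no new states appear). It has 13 states:
  I0: { [A → . P], [A → . c c], [A' → . A], [P → . * A num], [P → . num T] }  — shift
  I1: { [A → . P], [A → . c c], [P → * . A num], [P → . * A num], [P → . num T] }  — shift
  I2: { [A' → A .] }  — accept
  I3: { [A → P .] }  — reduce
  I4: { [A → c . c] }  — shift
  I5: { [P → . * A num], [P → . num T], [P → num . T], [T → . P -], [T → . P e] }  — shift
  I6: { [T → P . -], [T → P . e] }  — shift
  I7: { [P → num T .] }  — reduce
  I8: { [T → P - .] }  — reduce
  I9: { [T → P e .] }  — reduce
  I10: { [A → c c .] }  — reduce
  I11: { [P → * A . num] }  — shift
  I12: { [P → * A num .] }  — reduce

No state contains both a complete item and a shift item.

Answer: No shift-reduce conflicts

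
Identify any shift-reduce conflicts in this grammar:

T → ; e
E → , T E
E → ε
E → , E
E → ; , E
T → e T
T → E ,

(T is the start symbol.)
A shift-reduce conflict occurs when an LR(0) state has both:
  - a complete (reduce) item [A → α .] (dot at the end), and
  - a shift item [B → β . c γ] (dot before a terminal).

Augment with T' → T and build the canonical LR(0) collection (I0 = CLOSURE({[T' → . T]}), then GOTO on every symbol after a dot until no new states appear). It has 15 states:
  I0: { [E → . , E], [E → . , T E], [E → . ; , E], [E → .], [T → . ; e], [T → . E ,], [T → . e T], [T' → . T] }  — shift, reduce
  I1: { [E → , . E], [E → , . T E], [E → . , E], [E → . , T E], [E → . ; , E], [E → .], [T → . ; e], [T → . E ,], [T → . e T] }  — shift, reduce
  I2: { [E → ; . , E], [T → ; . e] }  — shift
  I3: { [T → E . ,] }  — shift
  I4: { [T' → T .] }  — accept
  I5: { [E → . , E], [E → . , T E], [E → . ; , E], [E → .], [T → . ; e], [T → . E ,], [T → . e T], [T → e . T] }  — shift, reduce
  I6: { [T → e T .] }  — reduce
  I7: { [T → E , .] }  — reduce
  I8: { [E → . , E], [E → . , T E], [E → . ; , E], [E → .], [E → ; , . E] }  — shift, reduce
  I9: { [T → ; e .] }  — reduce
  I10: { [E → ; . , E] }  — shift
  I11: { [E → ; , E .] }  — reduce
  I12: { [E → , E .], [T → E . ,] }  — shift, reduce
  I13: { [E → , T . E], [E → . , E], [E → . , T E], [E → . ; , E], [E → .] }  — shift, reduce
  I14: { [E → , T E .] }  — reduce

I0 contains reduce item [E → .] and shift items [E → . , E], [E → . , T E], [E → . ; , E], [T → . ; e], [T → . e T] — shift-reduce conflict.
I1 contains reduce item [E → .] and shift items [E → . , E], [E → . , T E], [E → . ; , E], [T → . ; e], [T → . e T] — shift-reduce conflict.
I5 contains reduce item [E → .] and shift items [E → . , E], [E → . , T E], [E → . ; , E], [T → . ; e], [T → . e T] — shift-reduce conflict.
I8 contains reduce item [E → .] and shift items [E → . , E], [E → . , T E], [E → . ; , E] — shift-reduce conflict.
I12 contains reduce item [E → , E .] and shift item [T → E . ,] — shift-reduce conflict.
I13 contains reduce item [E → .] and shift items [E → . , E], [E → . , T E], [E → . ; , E] — shift-reduce conflict.

Answer: Yes — I0: [E → .] vs [E → . , E]; I1: [E → .] vs [E → . , E]; I5: [E → .] vs [E → . , E]; I8: [E → .] vs [E → . , E]; I12: [E → , E .] vs [T → E . ,]; I13: [E → .] vs [E → . , E]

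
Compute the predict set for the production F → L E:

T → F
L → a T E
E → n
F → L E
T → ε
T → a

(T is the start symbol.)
PREDICT(F → L E) = (FIRST(RHS) \ {ε}) ∪ (FOLLOW(F) if ε ∈ FIRST(RHS), i.e. RHS ⇒* ε)
FIRST(L) = { 'a' }
FIRST(L E) = { 'a' }
ε ∉ FIRST(L E), so FOLLOW(F) is not added.
PREDICT(F → L E) = { 'a' }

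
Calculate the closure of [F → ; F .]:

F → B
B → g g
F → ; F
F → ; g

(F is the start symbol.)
To compute CLOSURE, for each item [A → α.Bβ] where B is a non-terminal, add [B → .γ] for all productions B → γ; repeat for the newly added items until nothing changes.

Start with: [F → ; F .]
The dot is at the end, so nothing is added.

CLOSURE = { [F → ; F .] }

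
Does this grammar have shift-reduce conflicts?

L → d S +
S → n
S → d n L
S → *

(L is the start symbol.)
No shift-reduce conflicts

A shift-reduce conflict occurs when an LR(0) state has both:
  - a complete (reduce) item [A → α .] (dot at the end), and
  - a shift item [B → β . c γ] (dot before a terminal).

Augment with L' → L and build the canonical LR(0) collection (I0 = CLOSURE({[L' → . L]}), then GOTO on every symbol after a dot until no new states appear). It has 10 states:
  I0: { [L → . d S +], [L' → . L] }  — shift
  I1: { [L' → L .] }  — accept
  I2: { [L → d . S +], [S → . *], [S → . d n L], [S → . n] }  — shift
  I3: { [S → * .] }  — reduce
  I4: { [L → d S . +] }  — shift
  I5: { [S → d . n L] }  — shift
  I6: { [S → n .] }  — reduce
  I7: { [L → . d S +], [S → d n . L] }  — shift
  I8: { [S → d n L .] }  — reduce
  I9: { [L → d S + .] }  — reduce

No state contains both a complete item and a shift item.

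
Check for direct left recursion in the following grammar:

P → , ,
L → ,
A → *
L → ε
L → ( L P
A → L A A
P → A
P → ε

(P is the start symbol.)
Direct left recursion occurs when N → N α for some non-terminal N (the right-hand side begins with the left-hand side itself).

P → , ,: starts with ','
L → ,: starts with ','
A → *: starts with '*'
L → ε: starts with ε
L → ( L P: starts with '('
A → L A A: starts with L
P → A: starts with A
P → ε: starts with ε

No direct left recursion found.

Answer: No direct left recursion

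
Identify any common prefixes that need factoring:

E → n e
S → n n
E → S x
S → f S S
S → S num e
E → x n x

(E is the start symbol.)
No, left-factoring is not needed

Left-factoring is needed when two productions for the same non-terminal
share a common prefix on the right-hand side.

Productions for E:
  E → n e
  E → S x
  E → x n x
Productions for S:
  S → n n
  S → f S S
  S → S num e

No common prefixes found.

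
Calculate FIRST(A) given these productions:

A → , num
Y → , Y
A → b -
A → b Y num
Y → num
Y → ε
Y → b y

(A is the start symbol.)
To compute FIRST(A), examine every production with A on the left-hand side, reading each right-hand side left to right until a non-nullable symbol is reached.

From A → , num:
  - ',' is a terminal: add ',' and stop
From A → b -:
  - b is a terminal: add 'b' and stop
From A → b Y num:
  - b is a terminal: add 'b' and stop

Collecting: FIRST(A) = { ',', 'b' }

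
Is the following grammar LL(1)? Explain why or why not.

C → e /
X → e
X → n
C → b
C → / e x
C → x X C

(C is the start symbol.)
Yes, the grammar is LL(1).

A grammar is LL(1) if for each non-terminal N with multiple productions, the predict sets of those productions are pairwise disjoint, where PREDICT(N → α) = (FIRST(α) \ {ε}) ∪ (FOLLOW(N) if α ⇒* ε).

For C:
  PREDICT(C → e '/') = { 'e' }
  PREDICT(C → b) = { 'b' }
  PREDICT(C → '/' e x) = { '/' }
  PREDICT(C → x X C) = { 'x' }
For X:
  PREDICT(X → e) = { 'e' }
  PREDICT(X → n) = { 'n' }

All predict sets are disjoint. The grammar IS LL(1).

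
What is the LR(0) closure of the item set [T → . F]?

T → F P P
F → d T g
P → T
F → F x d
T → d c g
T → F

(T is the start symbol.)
{ [F → . F x d], [F → . d T g], [T → . F] }

Start with: [T → . F]
  [T → . F] has the dot before F: add [F → . d T g], [F → . F x d]
No further items can be added.

CLOSURE = { [F → . F x d], [F → . d T g], [T → . F] }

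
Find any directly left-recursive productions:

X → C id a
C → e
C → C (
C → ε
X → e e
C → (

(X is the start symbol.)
X → C id a: starts with C
C → e: starts with e
C → C (: LEFT RECURSIVE (starts with C)
C → ε: starts with ε
X → e e: starts with e
C → (: starts with '('

The grammar has direct left recursion on: C.

Answer: Yes, C is left-recursive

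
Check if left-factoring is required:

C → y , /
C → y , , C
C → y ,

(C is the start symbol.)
Yes, C has productions with common prefix 'y ,'

Left-factoring is needed when two productions for the same non-terminal
share a common prefix on the right-hand side.

Productions for C:
  C → y , /
  C → y , , C
  C → y ,

Found common prefix 'y ,' in productions for C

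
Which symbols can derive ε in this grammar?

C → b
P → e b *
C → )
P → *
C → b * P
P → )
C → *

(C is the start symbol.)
A non-terminal is nullable if it can derive ε (the empty string): either it has an ε-production, or it has a production whose right-hand side consists entirely of nullable non-terminals.

There are no ε-productions, so no non-terminal can derive ε.
No non-terminals are nullable.

Answer: None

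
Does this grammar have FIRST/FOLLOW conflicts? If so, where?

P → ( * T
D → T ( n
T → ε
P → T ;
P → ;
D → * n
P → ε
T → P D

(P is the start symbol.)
Yes. P → '(' '*' T with FOLLOW(P) on { '(' }; P → T ';' with FOLLOW(P) on { '(', '*', ';' }; P → ';' with FOLLOW(P) on { ';' }; T → P D with FOLLOW(T) on { '(', '*', ';' }

Nullable non-terminals: P, T.
FIRST sets used below: FIRST(T) = { '(', '*', ';', ε }, FIRST(P) = { '(', '*', ';', ε }, FIRST(D) = { '(', '*', ';' }

P: nullable alternative(s) P → ε; FOLLOW(P) = { $, '(', '*', ';' }
  P → ( * T: FIRST \ {ε} = { '(' } — overlaps FOLLOW(P) on { '(' }: CONFLICT
  P → T ;: FIRST \ {ε} = { '(', '*', ';' } — overlaps FOLLOW(P) on { '(', '*', ';' }: CONFLICT
  P → ;: FIRST \ {ε} = { ';' } — overlaps FOLLOW(P) on { ';' }: CONFLICT
  P → ε: FIRST \ {ε} = { } — this is the only nullable alternative, skip

T: nullable alternative(s) T → ε; FOLLOW(T) = { $, '(', '*', ';' }
  T → ε: FIRST \ {ε} = { } — this is the only nullable alternative, skip
  T → P D: FIRST \ {ε} = { '(', '*', ';' } — overlaps FOLLOW(T) on { '(', '*', ';' }: CONFLICT

D has no nullable alternative, so no FIRST/FOLLOW check is needed there.

So the grammar has 4 FIRST/FOLLOW conflicts (marked CONFLICT above).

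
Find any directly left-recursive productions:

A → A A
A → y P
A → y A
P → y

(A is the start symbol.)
A → A A: LEFT RECURSIVE (starts with A)
A → y P: starts with y
A → y A: starts with y
P → y: starts with y

The grammar has direct left recursion on: A.

Answer: Yes, A is left-recursive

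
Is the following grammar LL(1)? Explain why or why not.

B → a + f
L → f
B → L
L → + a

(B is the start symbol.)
A grammar is LL(1) if for each non-terminal N with multiple productions, the predict sets of those productions are pairwise disjoint, where PREDICT(N → α) = (FIRST(α) \ {ε}) ∪ (FOLLOW(N) if α ⇒* ε).

Relevant sets:
  FIRST(L) = { '+', 'f' }

For B:
  PREDICT(B → a '+' f) = { 'a' }
  PREDICT(B → L) = { '+', 'f' }
For L:
  PREDICT(L → f) = { 'f' }
  PREDICT(L → '+' a) = { '+' }

All predict sets are disjoint. The grammar IS LL(1).

Answer: Yes, the grammar is LL(1).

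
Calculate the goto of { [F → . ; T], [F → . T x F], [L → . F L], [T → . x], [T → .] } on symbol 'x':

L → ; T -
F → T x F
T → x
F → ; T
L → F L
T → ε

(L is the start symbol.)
{ [T → x .] }

GOTO(I, 'x') = CLOSURE({ [A → αX.β] : [A → α.Xβ] ∈ I, X = 'x' })

Items with dot before 'x', with the dot advanced:
  [T → . x] → [T → x .]
Closure adds nothing (no advanced item has the dot before a non-terminal).

GOTO = { [T → x .] }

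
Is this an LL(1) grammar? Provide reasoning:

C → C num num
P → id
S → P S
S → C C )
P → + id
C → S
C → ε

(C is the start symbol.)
Relevant sets:
  FIRST(C) = { ')', '+', 'id', 'num', ε }
  FIRST(S) = { ')', '+', 'id', 'num' }
  FIRST(P) = { '+', 'id' }
  FOLLOW(C) = { $, ')', '+', 'id', 'num' }

For C:
  PREDICT(C → C num num) = { ')', '+', 'id', 'num' }
  PREDICT(C → S) = { ')', '+', 'id', 'num' }
  PREDICT(C → ε) = { $, ')', '+', 'id', 'num' }
For P:
  PREDICT(P → id) = { 'id' }
  PREDICT(P → '+' id) = { '+' }
For S:
  PREDICT(S → P S) = { '+', 'id' }
  PREDICT(S → C C ')') = { ')', '+', 'id', 'num' }

Conflict found: Predict set conflict for C: { ')', '+', 'id', 'num' }
The grammar is NOT LL(1).

Answer: No. Predict set conflict for C: { ')', '+', 'id', 'num' }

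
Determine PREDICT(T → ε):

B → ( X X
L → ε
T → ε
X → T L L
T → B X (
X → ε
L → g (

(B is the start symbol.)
{ $, '(', 'g' }

PREDICT(T → ε) = (FIRST(RHS) \ {ε}) ∪ (FOLLOW(T) if ε ∈ FIRST(RHS), i.e. RHS ⇒* ε)
The right-hand side is ε (FIRST(ε) = { ε }), so the predict set is FOLLOW(T) = { $, '(', 'g' }
PREDICT(T → ε) = { $, '(', 'g' }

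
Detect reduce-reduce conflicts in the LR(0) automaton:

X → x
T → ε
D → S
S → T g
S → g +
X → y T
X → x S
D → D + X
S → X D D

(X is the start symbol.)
Yes — I2: [T → .] vs [X → x .]

Augment with X' → X and build the canonical LR(0) collection (I0 = CLOSURE({[X' → . X]}), then GOTO on every symbol after a dot until no new states appear). It has 16 states:
  I0: { [X → . x S], [X → . x], [X → . y T], [X' → . X] }  — shift
  I1: { [X' → X .] }  — accept
  I2: { [S → . T g], [S → . X D D], [S → . g +], [T → .], [X → . x S], [X → . x], [X → . y T], [X → x . S], [X → x .] }  — shift, 2 reduces
  I3: { [T → .], [X → y . T] }  — reduce
  I4: { [X → y T .] }  — reduce
  I5: { [X → x S .] }  — reduce
  I6: { [S → T . g] }  — shift
  I7: { [D → . D + X], [D → . S], [S → . T g], [S → . X D D], [S → . g +], [S → X . D D], [T → .], [X → . x S], [X → . x], [X → . y T] }  — shift, reduce
  I8: { [S → g . +] }  — shift
  I9: { [S → g + .] }  — reduce
  I10: { [D → . D + X], [D → . S], [D → D . + X], [S → . T g], [S → . X D D], [S → . g +], [S → X D . D], [T → .], [X → . x S], [X → . x], [X → . y T] }  — shift, reduce
  I11: { [D → S .] }  — reduce
  I12: { [D → D + . X], [X → . x S], [X → . x], [X → . y T] }  — shift
  I13: { [D → D . + X], [S → X D D .] }  — shift, reduce
  I14: { [D → D + X .] }  — reduce
  I15: { [S → T g .] }  — reduce

I2 contains complete items [T → .], [X → x .] — reduce-reduce conflict.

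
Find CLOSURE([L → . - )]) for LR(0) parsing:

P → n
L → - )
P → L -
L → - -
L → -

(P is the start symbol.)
{ [L → . - )] }

Start with: [L → . - )]
The dot precedes the terminal '-', so nothing is added.

CLOSURE = { [L → . - )] }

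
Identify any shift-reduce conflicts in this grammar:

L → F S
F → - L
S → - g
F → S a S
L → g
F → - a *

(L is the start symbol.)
A shift-reduce conflict occurs when an LR(0) state has both:
  - a complete (reduce) item [A → α .] (dot at the end), and
  - a shift item [B → β . c γ] (dot before a terminal).

Augment with L' → L and build the canonical LR(0) collection (I0 = CLOSURE({[L' → . L]}), then GOTO on every symbol after a dot until no new states appear). It has 15 states:
  I0: { [F → . - L], [F → . - a *], [F → . S a S], [L → . F S], [L → . g], [L' → . L], [S → . - g] }  — shift
  I1: { [F → - . L], [F → - . a *], [F → . - L], [F → . - a *], [F → . S a S], [L → . F S], [L → . g], [S → - . g], [S → . - g] }  — shift
  I2: { [L → F . S], [S → . - g] }  — shift
  I3: { [L' → L .] }  — accept
  I4: { [F → S . a S] }  — shift
  I5: { [L → g .] }  — reduce
  I6: { [F → S a . S], [S → . - g] }  — shift
  I7: { [S → - . g] }  — shift
  I8: { [F → S a S .] }  — reduce
  I9: { [S → - g .] }  — reduce
  I10: { [L → F S .] }  — reduce
  I11: { [F → - L .] }  — reduce
  I12: { [F → - a . *] }  — shift
  I13: { [L → g .], [S → - g .] }  — 2 reduces
  I14: { [F → - a * .] }  — reduce

No state contains both a complete item and a shift item.

Answer: No shift-reduce conflicts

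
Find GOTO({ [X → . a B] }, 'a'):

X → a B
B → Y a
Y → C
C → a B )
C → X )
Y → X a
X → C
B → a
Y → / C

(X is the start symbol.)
GOTO(I, 'a') = CLOSURE({ [A → αX.β] : [A → α.Xβ] ∈ I, X = 'a' })

Items with dot before 'a', with the dot advanced:
  [X → . a B] → [X → a . B]
Closure of the advanced items:
  [X → a . B] has the dot before B: add [B → . Y a], [B → . a]
  [B → . Y a] has the dot before Y: add [Y → . C], [Y → . X a], [Y → . / C]
  [Y → . C] has the dot before C: add [C → . a B )], [C → . X )]
  [Y → . X a] has the dot before X: add [X → . a B], [X → . C]

GOTO = { [B → . Y a], [B → . a], [C → . X )], [C → . a B )], [X → . C], [X → . a B], [X → a . B], [Y → . / C], [Y → . C], [Y → . X a] }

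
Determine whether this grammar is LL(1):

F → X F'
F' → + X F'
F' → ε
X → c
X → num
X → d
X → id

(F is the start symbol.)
Yes, the grammar is LL(1).

Relevant sets:
  FOLLOW(F') = { $ }

For F':
  PREDICT(F' → '+' X F') = { '+' }
  PREDICT(F' → ε) = { $ }
For X:
  PREDICT(X → c) = { 'c' }
  PREDICT(X → num) = { 'num' }
  PREDICT(X → d) = { 'd' }
  PREDICT(X → id) = { 'id' }
F has a single production, so nothing to check there.

All predict sets are disjoint. The grammar IS LL(1).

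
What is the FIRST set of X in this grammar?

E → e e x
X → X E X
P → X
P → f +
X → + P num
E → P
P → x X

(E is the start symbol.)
To compute FIRST(X), examine every production with X on the left-hand side, reading each right-hand side left to right until a non-nullable symbol is reached.

From X → X E X:
  - X is the symbol being defined: contributes nothing new
    X is not nullable, so stop
From X → + P num:
  - '+' is a terminal: add '+' and stop

Collecting: FIRST(X) = { '+' }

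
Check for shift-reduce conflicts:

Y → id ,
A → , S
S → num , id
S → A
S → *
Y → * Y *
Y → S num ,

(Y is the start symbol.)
Augment with Y' → Y and build the canonical LR(0) collection (I0 = CLOSURE({[Y' → . Y]}), then GOTO on every symbol after a dot until no new states appear). It has 17 states:
  I0: { [A → . , S], [S → . *], [S → . A], [S → . num , id], [Y → . * Y *], [Y → . S num ,], [Y → . id ,], [Y' → . Y] }  — shift
  I1: { [A → . , S], [S → * .], [S → . *], [S → . A], [S → . num , id], [Y → * . Y *], [Y → . * Y *], [Y → . S num ,], [Y → . id ,] }  — shift, reduce
  I2: { [A → , . S], [A → . , S], [S → . *], [S → . A], [S → . num , id] }  — shift
  I3: { [S → A .] }  — reduce
  I4: { [Y → S . num ,] }  — shift
  I5: { [Y' → Y .] }  — accept
  I6: { [Y → id . ,] }  — shift
  I7: { [S → num . , id] }  — shift
  I8: { [S → num , . id] }  — shift
  I9: { [S → num , id .] }  — reduce
  I10: { [Y → id , .] }  — reduce
  I11: { [Y → S num . ,] }  — shift
  I12: { [Y → S num , .] }  — reduce
  I13: { [S → * .] }  — reduce
  I14: { [A → , S .] }  — reduce
  I15: { [Y → * Y . *] }  — shift
  I16: { [Y → * Y * .] }  — reduce

I1 contains reduce item [S → * .] and shift items [A → . , S], [S → . *], [S → . num , id], [Y → . * Y *], [Y → . id ,] — shift-reduce conflict.

Answer: Yes — I1: [S → * .] vs [A → . , S]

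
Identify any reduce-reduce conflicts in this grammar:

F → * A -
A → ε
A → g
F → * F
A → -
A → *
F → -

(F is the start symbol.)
A reduce-reduce conflict occurs when an LR(0) state has two complete items [A → α .] and [B → β .] — both call for a reduction, and with no lookahead the parser cannot choose between them.

Augment with F' → F and build the canonical LR(0) collection (I0 = CLOSURE({[F' → . F]}), then GOTO on every symbol after a dot until no new states appear). It has 10 states:
  I0: { [F → . * A -], [F → . * F], [F → . -], [F' → . F] }  — shift
  I1: { [A → . *], [A → . -], [A → . g], [A → .], [F → * . A -], [F → * . F], [F → . * A -], [F → . * F], [F → . -] }  — shift, reduce
  I2: { [F → - .] }  — reduce
  I3: { [F' → F .] }  — accept
  I4: { [A → * .], [A → . *], [A → . -], [A → . g], [A → .], [F → * . A -], [F → * . F], [F → . * A -], [F → . * F], [F → . -] }  — shift, 2 reduces
  I5: { [A → - .], [F → - .] }  — 2 reduces
  I6: { [F → * A . -] }  — shift
  I7: { [F → * F .] }  — reduce
  I8: { [A → g .] }  — reduce
  I9: { [F → * A - .] }  — reduce

I4 contains complete items [A → .], [A → * .] — reduce-reduce conflict.
I5 contains complete items [A → - .], [F → - .] — reduce-reduce conflict.

Answer: Yes — I4: [A → .] vs [A → * .]; I5: [A → - .] vs [F → - .]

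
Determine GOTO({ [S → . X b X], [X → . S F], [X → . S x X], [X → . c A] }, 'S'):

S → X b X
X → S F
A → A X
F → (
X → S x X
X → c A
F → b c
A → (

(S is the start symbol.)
{ [F → . (], [F → . b c], [X → S . F], [X → S . x X] }

GOTO(I, 'S') = CLOSURE({ [A → αX.β] : [A → α.Xβ] ∈ I, X = 'S' })

Items with dot before 'S', with the dot advanced:
  [X → . S F] → [X → S . F]
  [X → . S x X] → [X → S . x X]
Closure of the advanced items:
  [X → S . F] has the dot before F: add [F → . (], [F → . b c]

GOTO = { [F → . (], [F → . b c], [X → S . F], [X → S . x X] }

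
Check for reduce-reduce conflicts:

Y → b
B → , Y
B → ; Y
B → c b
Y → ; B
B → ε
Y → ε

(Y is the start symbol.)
Augment with Y' → Y and build the canonical LR(0) collection (I0 = CLOSURE({[Y' → . Y]}), then GOTO on every symbol after a dot until no new states appear). It has 11 states:
  I0: { [Y → . ; B], [Y → . b], [Y → .], [Y' → . Y] }  — shift, reduce
  I1: { [B → . , Y], [B → . ; Y], [B → . c b], [B → .], [Y → ; . B] }  — shift, reduce
  I2: { [Y' → Y .] }  — accept
  I3: { [Y → b .] }  — reduce
  I4: { [B → , . Y], [Y → . ; B], [Y → . b], [Y → .] }  — shift, reduce
  I5: { [B → ; . Y], [Y → . ; B], [Y → . b], [Y → .] }  — shift, reduce
  I6: { [Y → ; B .] }  — reduce
  I7: { [B → c . b] }  — shift
  I8: { [B → c b .] }  — reduce
  I9: { [B → ; Y .] }  — reduce
  I10: { [B → , Y .] }  — reduce

No state contains more than one complete item.

Answer: No reduce-reduce conflicts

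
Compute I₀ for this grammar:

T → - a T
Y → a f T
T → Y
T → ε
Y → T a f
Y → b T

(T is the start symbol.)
{ [T → . - a T], [T → . Y], [T → .], [T' → . T], [Y → . T a f], [Y → . a f T], [Y → . b T] }

First, augment the grammar with T' → T
I₀ = CLOSURE({ [T' → . T] }):
  [T' → . T] has the dot before T: add [T → . - a T], [T → . Y], [T → .]
  [T → . Y] has the dot before Y: add [Y → . a f T], [Y → . T a f], [Y → . b T]
No further items can be added.

I₀ = { [T → . - a T], [T → . Y], [T → .], [T' → . T], [Y → . T a f], [Y → . a f T], [Y → . b T] }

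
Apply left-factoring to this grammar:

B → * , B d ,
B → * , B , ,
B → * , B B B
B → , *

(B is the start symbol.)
Left-factoring transforms A → αβ₁ | αβ₂ into A → αA' and A' → β₁ | β₂
(α is the longest common prefix among the alternatives). Repeat until
no nonterminal has two alternatives with a common prefix.

Round 1: B has alternatives sharing prefix '* , B'. Introduce B': B → * , B B'
  Add: B' → d ,
  Add: B' → , ,
  Add: B' → B B

No remaining common prefixes — done.

Resulting grammar:
B → * , B B'
B' → d ,
B' → , ,
B' → B B
B → , *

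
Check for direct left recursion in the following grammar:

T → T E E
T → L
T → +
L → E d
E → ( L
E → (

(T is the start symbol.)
Yes, T is left-recursive

T → T E E: LEFT RECURSIVE (starts with T)
T → L: starts with L
T → +: starts with '+'
L → E d: starts with E
E → ( L: starts with '('
E → (: starts with '('

The grammar has direct left recursion on: T.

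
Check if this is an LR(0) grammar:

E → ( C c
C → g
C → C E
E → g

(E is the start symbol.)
Yes, the grammar is LR(0)

A grammar is LR(0) if no state in the canonical LR(0) collection has:
  - both a shift item (dot before a terminal) and a complete item (shift-reduce conflict), or
  - two or more complete items (reduce-reduce conflict; the accept item [E' → E .] counts as a complete item here).

Augment with E' → E and build the canonical LR(0) collection (I0 = CLOSURE({[E' → . E]}), then GOTO on every symbol after a dot until no new states appear). It has 8 states:
  I0: { [E → . ( C c], [E → . g], [E' → . E] }  — shift
  I1: { [C → . C E], [C → . g], [E → ( . C c] }  — shift
  I2: { [E' → E .] }  — accept
  I3: { [E → g .] }  — reduce
  I4: { [C → C . E], [E → ( C . c], [E → . ( C c], [E → . g] }  — shift
  I5: { [C → g .] }  — reduce
  I6: { [C → C E .] }  — reduce
  I7: { [E → ( C c .] }  — reduce

Every state is either a pure shift/goto state or contains exactly one complete item and nothing to shift — no conflicts. The grammar is LR(0).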